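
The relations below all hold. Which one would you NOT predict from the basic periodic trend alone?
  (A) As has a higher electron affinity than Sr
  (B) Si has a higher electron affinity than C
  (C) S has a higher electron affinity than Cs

(B)

The general trend: electron affinity increases across a period and decreases down a group.
(A) As (period 4, group 15) vs Sr (period 5, group 2): the stated order agrees with the simple trend.
(B) Si (period 3, group 14) vs C (period 2, group 14): the stated order contradicts the simple trend.
(C) S (period 3, group 16) vs Cs (period 6, group 1): the stated order agrees with the simple trend.
The exception is (B): Si's larger, more diffuse 3p orbitals accept an added electron slightly more readily than C's compact 2p.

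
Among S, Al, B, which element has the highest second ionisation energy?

The second ionization energy removes an electron from the +1 ion. For each element: S⁺ still has 5 valence electrons; Al⁺ still has 2 valence electrons; B⁺ still has 2 valence electrons.
All are still removing valence electrons, so compare the +1 ions as you would atoms: IE_2 generally rises across a period (higher Z_eff) and falls down a group (larger shell), subject to the usual subshell exceptions.
Valence configurations: S⁺ [Ne]3s²3p³, Al⁺ [Ne]3s², B⁺ [He]2s².
The numbers (kJ/mol): S 2252, Al 1817, B 2427.
Putting it together, IE_2: Al < S < B.

B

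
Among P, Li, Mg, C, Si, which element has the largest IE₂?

The second ionization energy removes an electron from the +1 ion. For each element: P⁺ still has 4 valence electrons; Li⁺ is the bare [He] core; Mg⁺ still has 1 valence electron; C⁺ still has 3 valence electrons; Si⁺ still has 3 valence electrons.
Pulling an electron out of a noble-gas core costs far more than removing a remaining valence electron, so Li sits at the high end of IE_2.
Valence configurations: P⁺ [Ne]3s²3p², Mg⁺ [Ne]3s¹, C⁺ [He]2s²2p¹, Si⁺ [Ne]3s²3p¹.
Tabulated IE_2 (kJ/mol): P 1907, Li 7298, Mg 1451, C 2353, Si 1577.
So the second ionization energies run Mg < Si < P < C < Li.

Li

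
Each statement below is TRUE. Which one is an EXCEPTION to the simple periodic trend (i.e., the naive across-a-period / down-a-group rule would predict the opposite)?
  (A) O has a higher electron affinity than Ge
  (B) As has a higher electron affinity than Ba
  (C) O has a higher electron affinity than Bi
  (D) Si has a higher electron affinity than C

The general trend: electron affinity increases across a period and decreases down a group.
(A) O (period 2, group 16) vs Ge (period 4, group 14): the stated order agrees with the simple trend.
(B) As (period 4, group 15) vs Ba (period 6, group 2): the stated order agrees with the simple trend.
(C) O (period 2, group 16) vs Bi (period 6, group 15): the stated order agrees with the simple trend.
(D) Si (period 3, group 14) vs C (period 2, group 14): the stated order contradicts the simple trend.
The exception is (D): Si's larger, more diffuse 3p orbitals accept an added electron slightly more readily than C's compact 2p.

(D)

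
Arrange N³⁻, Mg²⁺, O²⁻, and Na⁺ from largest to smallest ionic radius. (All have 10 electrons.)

All of these have 10 electrons, so size is governed by nuclear charge alone: the more protons, the stronger the pull on the same electron cloud, and the smaller the ion.
Nuclear charges: Mg²⁺ (Z=12), Na⁺ (Z=11), O²⁻ (Z=8), N³⁻ (Z=7).
Largest to smallest: N³⁻ > O²⁻ > Na⁺ > Mg²⁺.

N³⁻ > O²⁻ > Na⁺ > Mg²⁺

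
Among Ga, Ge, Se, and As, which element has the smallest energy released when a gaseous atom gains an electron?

Ga

Ga is in period 4, group 13; Ge is in period 4, group 14; As is in period 4, group 15; Se is in period 4, group 16.
Atoms with high Z_eff and room in the valence shell (especially the halogens) have the most exothermic electron affinities.
All lie in period 4; the across-period trend (electron affinity increases left to right) applies, with the exception below.
Note the exception: Ge has a higher electron affinity than As, contrary to the simple trend — adding an electron to As's half-filled 4p³ is unfavourable, so Ge (4p²) has the more exothermic EA.
For reference (kJ/mol): Ga 29, Ge 119, As 78, Se 195.
The smallest energy released when a gaseous atom gains an electron among these belongs to Ga.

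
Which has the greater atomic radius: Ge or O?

Ge

O is in period 2, group 16; Ge is in period 4, group 14.
Moving right in a period, electrons are added to the same shell under a stronger nuclear pull, so atoms get smaller; moving down, a new shell is opened and atoms get larger.
These span different periods and groups, so the two trends combine.
Ge > O: relative to O, both the across-period and down-group shifts push Ge's atomic radius up.
For reference (pm): O 63, Ge 121.
So Ge has the greater atomic radius (Ge > O).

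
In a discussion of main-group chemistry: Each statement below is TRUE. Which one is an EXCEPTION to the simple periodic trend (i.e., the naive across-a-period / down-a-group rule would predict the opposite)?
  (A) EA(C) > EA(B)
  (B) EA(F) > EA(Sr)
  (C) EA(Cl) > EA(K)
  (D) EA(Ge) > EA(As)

The general trend: electron affinity increases across a period and decreases down a group.
(A) C (period 2, group 14) vs B (period 2, group 13): the stated order agrees with the simple trend.
(B) F (period 2, group 17) vs Sr (period 5, group 2): the stated order agrees with the simple trend.
(C) Cl (period 3, group 17) vs K (period 4, group 1): the stated order agrees with the simple trend.
(D) Ge (period 4, group 14) vs As (period 4, group 15): the stated order contradicts the simple trend.
The exception is (D): adding an electron to As's half-filled 4p³ is unfavourable, so Ge (4p²) has the more exothermic EA.

(D)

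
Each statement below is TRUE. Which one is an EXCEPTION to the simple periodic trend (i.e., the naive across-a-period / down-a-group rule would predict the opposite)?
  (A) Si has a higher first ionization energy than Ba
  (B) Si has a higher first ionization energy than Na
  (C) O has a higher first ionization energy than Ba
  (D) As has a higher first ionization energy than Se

The general trend: first ionization energy increases across a period and decreases down a group.
(A) Si (period 3, group 14) vs Ba (period 6, group 2): the stated order agrees with the simple trend.
(B) Si (period 3, group 14) vs Na (period 3, group 1): the stated order agrees with the simple trend.
(C) O (period 2, group 16) vs Ba (period 6, group 2): the stated order agrees with the simple trend.
(D) As (period 4, group 15) vs Se (period 4, group 16): the stated order contradicts the simple trend.
The exception is (D): Se (4p⁴) ionizes more easily than half-filled As (4p³).

(D)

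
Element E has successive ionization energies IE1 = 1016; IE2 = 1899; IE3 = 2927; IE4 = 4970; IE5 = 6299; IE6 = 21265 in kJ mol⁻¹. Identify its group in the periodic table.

Look for the largest jump between consecutive ionization energies: IE6/IE5 ≈ 3.4, far larger than any earlier ratio.
That jump marks the point where a core electron is being removed. So the atom has 5 valence electrons.
A main-group element with 5 valence electrons is in group 15.

Group 15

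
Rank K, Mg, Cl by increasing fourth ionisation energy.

Cl < K < Mg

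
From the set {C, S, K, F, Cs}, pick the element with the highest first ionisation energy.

C is in period 2, group 14; F is in period 2, group 17; S is in period 3, group 16; K is in period 4, group 1; Cs is in period 6, group 1.
Removing the outermost electron gets harder across a period and easier down a group.
Neither a single period nor a single group — weigh both effects.
K > Cs: they share group 1; the group trend gives K the larger value.
S > K: both effects reinforce here, so S is clearly the higher of the two.
C > S: period and group pull opposite ways; the down-group shift dominates (1086 vs 1000 kJ/mol).
F > C: both are in period 2; the period trend gives F the larger value.
For reference (kJ/mol): C 1086, F 1681, S 1000, K 419, Cs 376.
The highest first ionisation energy among these belongs to F.

F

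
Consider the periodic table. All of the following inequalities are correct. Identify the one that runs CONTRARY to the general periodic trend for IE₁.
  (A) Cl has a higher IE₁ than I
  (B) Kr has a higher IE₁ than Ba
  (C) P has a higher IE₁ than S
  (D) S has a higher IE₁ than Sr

The general trend: IE₁ increases across a period and decreases down a group.
(A) Cl (period 3, group 17) vs I (period 5, group 17): the stated order agrees with the simple trend.
(B) Kr (period 4, group 18) vs Ba (period 6, group 2): the stated order agrees with the simple trend.
(C) P (period 3, group 15) vs S (period 3, group 16): the stated order contradicts the simple trend.
(D) S (period 3, group 16) vs Sr (period 5, group 2): the stated order agrees with the simple trend.
The exception is (C): S (3p⁴) ionizes more easily than half-filled P (3p³) because the paired 3p electron in S is pushed out by e⁻–e⁻ repulsion.

(C)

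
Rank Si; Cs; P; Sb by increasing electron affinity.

Cs, P, Sb, Si

Atoms with high Z_eff and room in the valence shell (especially the halogens) have the most exothermic electron affinities.
Here both period and group differ, so the two effects have to be weighed against each other.
P > Cs: both effects reinforce here, so P is clearly the higher of the two.
Sb > P: this pair runs against the simple trend — see the exception note.
Si > Sb: period and group pull opposite ways; the down-group shift dominates (134 vs 103 kJ/mol).
Note the exception: Sb has a higher electron affinity than P, contrary to the simple trend — both are half-filled np³, but the pairing/repulsion penalty for the added electron shrinks as the p orbitals become larger and more diffuse down the group, and for Sb that outweighs the weaker nuclear attraction.
Note the exception: Si has a higher electron affinity than P, contrary to the simple trend — adding an electron to P's half-filled 3p³ is unfavourable, so Si (3p²) has the more exothermic EA.
For reference (kJ/mol): Si 134, P 72, Sb 103, Cs 46.
So from lowest to highest: Cs < P < Sb < Si.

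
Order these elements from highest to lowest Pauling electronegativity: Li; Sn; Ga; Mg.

Sn > Ga > Mg > Li

Li is in period 2, group 1; Mg is in period 3, group 2; Ga is in period 4, group 13; Sn is in period 5, group 14.
Electronegativity increases across a period and decreases down a group, tracking effective nuclear charge and atomic size.
These sit on a diagonal, where the across-period and down-group effects partly cancel.
Mg > Li: the two effects oppose for this pair; the across-period effect wins (1.31 vs 0.98).
Ga > Mg: period and group pull opposite ways; the across-period shift dominates (1.81 vs 1.31).
Sn > Ga: period and group pull opposite ways; the across-period shift dominates (1.96 vs 1.81).
Approximate values (Pauling): Li 0.98, Mg 1.31, Ga 1.81, Sn 1.96.
So from highest to lowest: Sn > Ga > Mg > Li.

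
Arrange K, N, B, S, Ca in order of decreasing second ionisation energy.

K > N > B > S > Ca

After 1 electron has been removed, what remains? K⁺ is the bare [Ar] core; N⁺ still has 4 valence electrons; B⁺ still has 2 valence electrons; S⁺ still has 5 valence electrons; Ca⁺ still has 1 valence electron.
Core electrons are held far more tightly than valence electrons, so K tops the IE_2 order.
Valence configurations: N⁺ [He]2s²2p², B⁺ [He]2s², S⁺ [Ne]3s²3p³, Ca⁺ [Ar]4s¹.
Approximate IE_2 values (kJ/mol): K 3052, N 2856, B 2427, S 2252, Ca 1145.
Hence IE_2: Ca < S < B < N < K.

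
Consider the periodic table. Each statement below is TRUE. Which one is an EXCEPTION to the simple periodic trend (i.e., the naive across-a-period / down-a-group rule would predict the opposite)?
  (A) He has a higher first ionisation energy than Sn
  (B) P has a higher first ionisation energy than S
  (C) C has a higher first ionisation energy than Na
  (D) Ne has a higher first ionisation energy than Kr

(B)

The general trend: first ionisation energy increases across a period and decreases down a group.
(A) He (period 1, group 18) vs Sn (period 5, group 14): the stated order agrees with the simple trend.
(B) P (period 3, group 15) vs S (period 3, group 16): the stated order contradicts the simple trend.
(C) C (period 2, group 14) vs Na (period 3, group 1): the stated order agrees with the simple trend.
(D) Ne (period 2, group 18) vs Kr (period 4, group 18): the stated order agrees with the simple trend.
The exception is (B): S (3p⁴) ionizes more easily than half-filled P (3p³) because the paired 3p electron in S is pushed out by e⁻–e⁻ repulsion.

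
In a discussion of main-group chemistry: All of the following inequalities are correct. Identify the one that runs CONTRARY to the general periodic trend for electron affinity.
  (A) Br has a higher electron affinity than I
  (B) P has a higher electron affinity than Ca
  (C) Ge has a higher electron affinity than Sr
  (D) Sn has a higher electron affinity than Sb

(D)

The general trend: electron affinity increases across a period and decreases down a group.
(A) Br (period 4, group 17) vs I (period 5, group 17): the stated order agrees with the simple trend.
(B) P (period 3, group 15) vs Ca (period 4, group 2): the stated order agrees with the simple trend.
(C) Ge (period 4, group 14) vs Sr (period 5, group 2): the stated order agrees with the simple trend.
(D) Sn (period 5, group 14) vs Sb (period 5, group 15): the stated order contradicts the simple trend.
The exception is (D): adding an electron to Sb's half-filled 5p³ is unfavourable, so Sn has the more exothermic EA.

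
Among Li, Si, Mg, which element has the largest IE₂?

Li

Consider each +1 ion: Li⁺ is the bare [He] core; Si⁺ still has 3 valence electrons; Mg⁺ still has 1 valence electron.
Pulling an electron out of a noble-gas core costs far more than removing a remaining valence electron, so Li sits at the high end of IE_2.
Valence configurations: Si⁺ [Ne]3s²3p¹, Mg⁺ [Ne]3s¹.
Approximate IE_2 values (kJ/mol): Li 7298, Si 1577, Mg 1451.
Overall IE_2 order: Mg < Si < Li.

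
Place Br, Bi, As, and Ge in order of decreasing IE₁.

Removing the outermost electron gets harder across a period and easier down a group.
Neither a single period nor a single group — weigh both effects.
Ge > Bi: period and group pull opposite ways; the down-group shift dominates (762 vs 703 kJ/mol).
As > Ge: both are in period 4; the period trend gives As the larger value.
Br > As: Br lies to the right of As in period 4, so the across-period effect alone puts Br higher.
For reference (kJ/mol): Ge 762, As 947, Br 1140, Bi 703.
So from highest to lowest: Br > As > Ge > Bi.

Br, As, Ge, Bi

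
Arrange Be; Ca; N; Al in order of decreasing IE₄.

Be > Al > N > Ca

After 3 electrons have been removed, what remains? Be³⁺ is already 1 electron into the core; Ca³⁺ is already 1 electron into the core; N³⁺ still has 2 valence electrons; Al³⁺ is the bare [Ne] core.
Usually core removal costs more than valence removal, but here the competition is close: a tightly held n=2 valence electron can cost more to remove than an n=3 core electron, so the actual values have to decide it.
Tabulated IE_4 (kJ/mol): Be 21007, Ca 6491, N 7475, Al 11577.
Hence IE_4: Ca < N < Al < Be.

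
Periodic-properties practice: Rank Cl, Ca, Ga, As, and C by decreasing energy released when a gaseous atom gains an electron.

Cl > C > As > Ga > Ca

Atoms with high Z_eff and room in the valence shell (especially the halogens) have the most exothermic electron affinities.
These span different periods and groups, so the two trends combine.
Ga > Ca: both are in period 4; the period trend gives Ga the larger value.
As > Ga: both are in period 4; the period trend gives As the larger value.
C > As: the two effects oppose for this pair; the down-group effect wins (122 vs 78 kJ/mol).
Cl > C: period and group pull opposite ways; the across-period shift dominates (349 vs 122 kJ/mol).
For reference (kJ/mol): C 122, Cl 349, Ca 2, Ga 29, As 78.
So from highest to lowest: Cl > C > As > Ga > Ca.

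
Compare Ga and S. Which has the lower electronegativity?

Atoms toward the upper right of the periodic table pull bonding electrons most strongly.
These span different periods and groups, so the two trends combine.
S > Ga: both effects reinforce here, so S is clearly the higher of the two.
For reference (Pauling): S 2.58, Ga 1.81.
So Ga has the lower electronegativity (Ga < S).

Ga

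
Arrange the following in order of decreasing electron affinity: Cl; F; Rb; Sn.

Cl > F > Sn > Rb

F is in period 2, group 17; Cl is in period 3, group 17; Rb is in period 5, group 1; Sn is in period 5, group 14.
EA tends to increase across a period and decrease down a group, though the pattern is less regular than for IE or radius.
Neither a single period nor a single group — weigh both effects.
Sn > Rb: Sn lies to the right of Rb in period 5, so the across-period effect alone puts Sn higher.
F > Sn: relative to Sn, both the across-period and down-group shifts push F's electron affinity up.
Cl > F: this pair runs against the simple trend — see the exception note.
Note the exception: Cl has a higher electron affinity than F, contrary to the simple trend — F's small 2p subshell makes the incoming electron feel strong e⁻–e⁻ repulsion, so Cl actually releases more energy on gaining an electron.
Approximate values (kJ/mol): F 328, Cl 349, Rb 47, Sn 107.
So from highest to lowest: Cl > F > Sn > Rb.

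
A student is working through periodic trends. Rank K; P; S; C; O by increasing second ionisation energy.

After 1 electron has been removed, what remains? K⁺ is the bare [Ar] core; P⁺ still has 4 valence electrons; S⁺ still has 5 valence electrons; C⁺ still has 3 valence electrons; O⁺ still has 5 valence electrons.
Usually core removal costs more than valence removal, but here the competition is close: a tightly held n=2 valence electron can cost more to remove than an n=3 core electron, so the actual values have to decide it.
Valence configurations: P⁺ [Ne]3s²3p², S⁺ [Ne]3s²3p³, C⁺ [He]2s²2p¹, O⁺ [He]2s²2p³.
The numbers (kJ/mol): K 3052, P 1907, S 2252, C 2353, O 3388.
Hence IE_2: P < S < C < K < O.

P, S, C, K, O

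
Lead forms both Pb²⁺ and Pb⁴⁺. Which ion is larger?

Both ions have Z = 82 protons, but Pb⁴⁺ has lost more electrons, so its remaining electrons feel a larger effective nuclear charge per electron and are pulled in more tightly.
Higher positive charge → smaller ion, so Pb²⁺ > Pb⁴⁺.

Pb²⁺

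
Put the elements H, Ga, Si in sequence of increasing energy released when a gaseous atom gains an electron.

Ga < H < Si

H is in period 1, group 1; Si is in period 3, group 14; Ga is in period 4, group 13.
Adding an electron releases more energy for atoms nearer the top right (short of the noble gases).
These span different periods and groups, so the two trends combine.
H > Ga: the two effects oppose for this pair; the down-group effect wins (73 vs 29 kJ/mol).
Si > H: the two effects oppose for this pair; the across-period effect wins (134 vs 73 kJ/mol).
Approximate values (kJ/mol): H 73, Si 134, Ga 29.
So from lowest to highest: Ga < H < Si.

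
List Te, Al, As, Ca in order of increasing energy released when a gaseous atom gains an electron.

Ca, Al, As, Te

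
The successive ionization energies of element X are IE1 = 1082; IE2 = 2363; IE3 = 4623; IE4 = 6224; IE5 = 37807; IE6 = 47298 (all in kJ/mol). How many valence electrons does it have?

4

Look for the largest jump between consecutive ionization energies: IE5/IE4 ≈ 6.1, far larger than any earlier ratio.
That jump marks the point where a core electron is being removed. So the atom has 4 valence electrons.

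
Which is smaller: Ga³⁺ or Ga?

Ga³⁺

Forming Ga³⁺ removes 3 electrons from Ga. Fewer electrons for the same nuclear charge means less shielding and a higher Z_eff on the remaining electrons, and for main-group metals the entire outer shell is lost.
A cation is smaller than its parent atom: Ga³⁺ < Ga.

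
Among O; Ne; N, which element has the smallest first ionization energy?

N is in period 2, group 15; O is in period 2, group 16; Ne is in period 2, group 18.
Across a period the outer electron is held more tightly (higher IE₁); down a group it sits in a higher shell, more shielded, and comes off more easily.
All lie in period 2; the across-period trend (first ionization energy increases left to right) applies, with the exception below.
Note the exception: N has a higher first ionization energy than O, contrary to the simple trend — pairing an electron in O's 2p⁴ costs repulsion energy, so O ionizes more easily than half-filled N (2p³).
Tabulated first ionization energy (kJ/mol): N 1402, O 1314, Ne 2081.
The smallest first ionization energy among these belongs to O.

O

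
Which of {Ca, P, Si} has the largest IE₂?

After 1 electron has been removed, what remains? Ca⁺ still has 1 valence electron; P⁺ still has 4 valence electrons; Si⁺ still has 3 valence electrons.
All are still removing valence electrons, so compare the +1 ions as you would atoms: IE_2 generally rises across a period (higher Z_eff) and falls down a group (larger shell), subject to the usual subshell exceptions.
Valence configurations: Ca⁺ [Ar]4s¹, P⁺ [Ne]3s²3p², Si⁺ [Ne]3s²3p¹.
The numbers (kJ/mol): Ca 1145, P 1907, Si 1577.
Overall IE_2 order: Ca < Si < P.

P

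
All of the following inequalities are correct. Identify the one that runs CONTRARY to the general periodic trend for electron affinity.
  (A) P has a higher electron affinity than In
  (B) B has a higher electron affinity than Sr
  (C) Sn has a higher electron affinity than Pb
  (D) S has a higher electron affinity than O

The general trend: electron affinity increases across a period and decreases down a group.
(A) P (period 3, group 15) vs In (period 5, group 13): the stated order agrees with the simple trend.
(B) B (period 2, group 13) vs Sr (period 5, group 2): the stated order agrees with the simple trend.
(C) Sn (period 5, group 14) vs Pb (period 6, group 14): the stated order agrees with the simple trend.
(D) S (period 3, group 16) vs O (period 2, group 16): the stated order contradicts the simple trend.
The exception is (D): the compact 2p subshell of O repels the added electron more than S's larger 3p does.

(D)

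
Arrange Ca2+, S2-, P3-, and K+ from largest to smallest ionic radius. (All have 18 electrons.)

All of these have 18 electrons, so size is governed by nuclear charge alone: the more protons, the stronger the pull on the same electron cloud, and the smaller the ion.
Nuclear charges: Ca2+ (Z=20), K+ (Z=19), S2- (Z=16), P3- (Z=15).
Largest to smallest: P3- > S2- > K+ > Ca2+.

P3- > S2- > K+ > Ca2+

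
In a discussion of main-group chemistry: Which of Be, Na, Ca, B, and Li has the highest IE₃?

Be

After 2 electrons have been removed, what remains? Be²⁺ is the bare [He] core; Na²⁺ is already 1 electron into the core; Ca²⁺ is the bare [Ar] core; B²⁺ still has 1 valence electron; Li²⁺ is already 1 electron into the core.
Pulling an electron out of a noble-gas core costs far more than removing a remaining valence electron, so Ca, Na, Li and Be sit at the high end of IE_3.
Approximate IE_3 values (kJ/mol): Be 14849, Na 6910, Ca 4912, B 3660, Li 11815.
So the third ionization energies run B < Ca < Na < Li < Be.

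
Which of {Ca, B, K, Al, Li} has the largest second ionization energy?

IE_2 is the cost of taking one more electron from the +1 cation: Ca⁺ still has 1 valence electron; B⁺ still has 2 valence electrons; K⁺ is the bare [Ar] core; Al⁺ still has 2 valence electrons; Li⁺ is the bare [He] core.
Breaking into a closed-shell core is much more expensive than removing a leftover valence electron — K and Li have the largest IE_2 here.
Valence configurations: Ca⁺ [Ar]4s¹, B⁺ [He]2s², Al⁺ [Ne]3s².
Tabulated IE_2 (kJ/mol): Ca 1145, B 2427, K 3052, Al 1817, Li 7298.
So the second ionization energies run Ca < Al < B < K < Li.

Li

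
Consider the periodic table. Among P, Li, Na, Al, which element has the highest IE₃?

Li

After 2 electrons have been removed, what remains? P²⁺ still has 3 valence electrons; Li²⁺ is already 1 electron into the core; Na²⁺ is already 1 electron into the core; Al²⁺ still has 1 valence electron.
Core electrons are held far more tightly than valence electrons, so Na and Li top the IE_3 order.
Valence configurations: P²⁺ [Ne]3s²3p¹, Al²⁺ [Ne]3s¹.
The numbers (kJ/mol): P 2914, Li 11815, Na 6910, Al 2745.
Putting it together, IE_3: Al < P < Na < Li.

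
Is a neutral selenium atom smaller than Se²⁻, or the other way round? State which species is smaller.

Forming Se²⁻ adds 2 electrons to Se. More electron–electron repulsion in the same shell, with unchanged nuclear charge, lets the cloud expand.
An anion is larger than its parent atom: Se²⁻ > Se.

Se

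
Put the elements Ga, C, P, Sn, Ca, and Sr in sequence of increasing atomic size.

Across a period the added protons contract the valence shell; down a group each new principal shell makes the atom larger.
Neither a single period nor a single group — weigh both effects.
P > C: the two effects oppose for this pair; the down-group effect wins (111 vs 75 pm).
Ga > P: relative to P, both the across-period and down-group shifts push Ga's atomic radius up.
Sn > Ga: period and group pull opposite ways; the down-group shift dominates (140 vs 124 pm).
Ca > Sn: period and group pull opposite ways; the across-period shift dominates (171 vs 140 pm).
Sr > Ca: Sr sits below Ca in group 2, so the down-group effect alone puts Sr larger.
For reference (pm): C 75, P 111, Ca 171, Ga 124, Sr 185, Sn 140.
So from smallest to largest: C < P < Ga < Sn < Ca < Sr.

C < P < Ga < Sn < Ca < Sr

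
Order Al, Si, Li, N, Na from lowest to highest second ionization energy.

Si < Al < N < Na < Li

IE_2 is the cost of taking one more electron from the +1 cation: Al⁺ still has 2 valence electrons; Si⁺ still has 3 valence electrons; Li⁺ is the bare [He] core; N⁺ still has 4 valence electrons; Na⁺ is the bare [Ne] core.
Core electrons are held far more tightly than valence electrons, so Na and Li top the IE_2 order.
Valence configurations: Al⁺ [Ne]3s², Si⁺ [Ne]3s²3p¹, N⁺ [He]2s²2p².
Si⁺ loses a lone 3p electron whereas Al⁺ must break into a filled 3s² pair, so IE_2(Al) > IE_2(Si) even though Si has the higher nuclear charge.
Approximate IE_2 values (kJ/mol): Al 1817, Si 1577, Li 7298, N 2856, Na 4562.
Overall IE_2 order: Si < Al < N < Na < Li.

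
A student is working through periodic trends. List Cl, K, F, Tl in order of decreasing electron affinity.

Cl, F, K, Tl

F is in period 2, group 17; Cl is in period 3, group 17; K is in period 4, group 1; Tl is in period 6, group 13.
EA tends to increase across a period and decrease down a group, though the pattern is less regular than for IE or radius.
Neither a single period nor a single group — weigh both effects.
K > Tl: period and group pull opposite ways; the down-group shift dominates (48 vs 19 kJ/mol).
F > K: both effects reinforce here, so F is clearly the higher of the two.
Cl > F: this pair runs against the simple trend — see the exception note.
Note the exception: Cl has a higher electron affinity than F, contrary to the simple trend — F's small 2p subshell makes the incoming electron feel strong e⁻–e⁻ repulsion, so Cl actually releases more energy on gaining an electron.
Tabulated electron affinity (kJ/mol): F 328, Cl 349, K 48, Tl 19.
So from highest to lowest: Cl > F > K > Tl.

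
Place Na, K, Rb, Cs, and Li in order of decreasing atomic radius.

Cs > Rb > K > Na > Li

Li is in period 2, group 1; Na is in period 3, group 1; K is in period 4, group 1; Rb is in period 5, group 1; Cs is in period 6, group 1.
Radius decreases left→right (rising Z_eff, same n) and increases top→bottom (higher n).
All are in group 1, so atomic radius increases down the group.
So from largest to smallest: Cs > Rb > K > Na > Li.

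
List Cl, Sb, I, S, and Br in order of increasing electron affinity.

Sb < S < I < Br < Cl

S is in period 3, group 16; Cl is in period 3, group 17; Br is in period 4, group 17; Sb is in period 5, group 15; I is in period 5, group 17.
Atoms with high Z_eff and room in the valence shell (especially the halogens) have the most exothermic electron affinities.
Here both period and group differ, so the two effects have to be weighed against each other.
S > Sb: relative to Sb, both the across-period and down-group shifts push S's electron affinity up.
I > S: the two effects oppose for this pair; the across-period effect wins (295 vs 200 kJ/mol).
Br > I: Br sits above I in group 17, so the down-group effect alone puts Br higher.
Cl > Br: they share group 17; the group trend gives Cl the larger value.
Approximate values (kJ/mol): S 200, Cl 349, Br 325, Sb 103, I 295.
So from lowest to highest: Sb < S < I < Br < Cl.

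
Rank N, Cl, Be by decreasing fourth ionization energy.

Be > N > Cl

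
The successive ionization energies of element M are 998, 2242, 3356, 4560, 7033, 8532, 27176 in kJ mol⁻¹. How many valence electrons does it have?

6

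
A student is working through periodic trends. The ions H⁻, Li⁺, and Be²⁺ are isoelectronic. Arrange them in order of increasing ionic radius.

All of these have 2 electrons, so size is governed by nuclear charge alone: the more protons, the stronger the pull on the same electron cloud, and the smaller the ion.
Nuclear charges: Be²⁺ (Z=4), Li⁺ (Z=3), H⁻ (Z=1).
Smallest to largest: Be²⁺ < Li⁺ < H⁻.

Be²⁺ < Li⁺ < H⁻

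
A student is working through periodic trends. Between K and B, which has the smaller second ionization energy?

B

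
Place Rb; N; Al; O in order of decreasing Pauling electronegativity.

O, N, Al, Rb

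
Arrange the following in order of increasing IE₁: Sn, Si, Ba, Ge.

Ba < Sn < Ge < Si

Si is in period 3, group 14; Ge is in period 4, group 14; Sn is in period 5, group 14; Ba is in period 6, group 2.
Across a period the outer electron is held more tightly (higher IE₁); down a group it sits in a higher shell, more shielded, and comes off more easily.
These span different periods and groups, so the two trends combine.
Sn > Ba: relative to Ba, both the across-period and down-group shifts push Sn's first ionization energy up.
Ge > Sn: they share group 14; the group trend gives Ge the larger value.
Si > Ge: they share group 14; the group trend gives Si the larger value.
Tabulated first ionization energy (kJ/mol): Si 786, Ge 762, Sn 709, Ba 503.
So from lowest to highest: Ba < Sn < Ge < Si.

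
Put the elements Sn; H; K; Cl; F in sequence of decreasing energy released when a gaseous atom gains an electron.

Cl > F > Sn > H > K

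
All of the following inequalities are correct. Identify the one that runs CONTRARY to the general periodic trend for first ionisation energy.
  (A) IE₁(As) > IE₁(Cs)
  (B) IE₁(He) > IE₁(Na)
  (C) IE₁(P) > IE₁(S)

The general trend: first ionisation energy increases across a period and decreases down a group.
(A) As (period 4, group 15) vs Cs (period 6, group 1): the stated order agrees with the simple trend.
(B) He (period 1, group 18) vs Na (period 3, group 1): the stated order agrees with the simple trend.
(C) P (period 3, group 15) vs S (period 3, group 16): the stated order contradicts the simple trend.
The exception is (C): S (3p⁴) ionizes more easily than half-filled P (3p³) because the paired 3p electron in S is pushed out by e⁻–e⁻ repulsion.

(C)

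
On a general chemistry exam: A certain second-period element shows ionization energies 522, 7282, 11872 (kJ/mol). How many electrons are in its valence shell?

Look for the largest jump between consecutive ionization energies: IE2/IE1 ≈ 14.0, far larger than any earlier ratio.
That jump marks the point where a core electron is being removed. So the atom has 1 valence electron.

1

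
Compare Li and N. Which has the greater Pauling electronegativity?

N

Li is in period 2, group 1; N is in period 2, group 15.
EN rises left→right (higher Z_eff, smaller atoms) and falls top→bottom (larger, more shielded atoms).
All lie in period 2, so electronegativity increases left to right.
So N has the greater Pauling electronegativity (N > Li).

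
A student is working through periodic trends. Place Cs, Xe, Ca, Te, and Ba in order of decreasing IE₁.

Ca is in period 4, group 2; Te is in period 5, group 16; Xe is in period 5, group 18; Cs is in period 6, group 1; Ba is in period 6, group 2.
IE₁ increases left→right with effective nuclear charge and decreases top→bottom as the valence shell moves farther out.
These span different periods and groups, so the two trends combine.
Ba > Cs: both are in period 6; the period trend gives Ba the larger value.
Ca > Ba: Ca sits above Ba in group 2, so the down-group effect alone puts Ca higher.
Te > Ca: period and group pull opposite ways; the across-period shift dominates (869 vs 590 kJ/mol).
Xe > Te: Xe lies to the right of Te in period 5, so the across-period effect alone puts Xe higher.
For reference (kJ/mol): Ca 590, Te 869, Xe 1170, Cs 376, Ba 503.
So from highest to lowest: Xe > Te > Ca > Ba > Cs.

Xe > Te > Ca > Ba > Cs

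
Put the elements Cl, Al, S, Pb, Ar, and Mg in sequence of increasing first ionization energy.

Mg is in period 3, group 2; Al is in period 3, group 13; S is in period 3, group 16; Cl is in period 3, group 17; Ar is in period 3, group 18; Pb is in period 6, group 14.
Removing the outermost electron gets harder across a period and easier down a group.
These span different periods and groups, so the two trends combine.
Pb > Al: the two effects oppose for this pair; the across-period effect wins (716 vs 578 kJ/mol).
Mg > Pb: period and group pull opposite ways; the down-group shift dominates (738 vs 716 kJ/mol).
S > Mg: both are in period 3; the period trend gives S the larger value.
Cl > S: both are in period 3; the period trend gives Cl the larger value.
Ar > Cl: Ar lies to the right of Cl in period 3, so the across-period effect alone puts Ar higher.
Note the exception: Mg has a higher first ionization energy than Al, contrary to the simple trend — Al's single 3p electron is easier to remove than one from Mg's filled 3s².
Tabulated first ionization energy (kJ/mol): Mg 738, Al 578, S 1000, Cl 1251, Ar 1521, Pb 716.
So from lowest to highest: Al < Pb < Mg < S < Cl < Ar.

Al < Pb < Mg < S < Cl < Ar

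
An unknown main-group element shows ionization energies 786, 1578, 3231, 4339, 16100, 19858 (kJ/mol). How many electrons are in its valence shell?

4

Look for the largest jump between consecutive ionization energies: IE5/IE4 ≈ 3.7, far larger than any earlier ratio.
That jump marks the point where a core electron is being removed. So the atom has 4 valence electrons.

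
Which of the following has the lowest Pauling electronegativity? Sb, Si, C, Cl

Si

C is in period 2, group 14; Si is in period 3, group 14; Cl is in period 3, group 17; Sb is in period 5, group 15.
EN rises left→right (higher Z_eff, smaller atoms) and falls top→bottom (larger, more shielded atoms).
Here both period and group differ, so the two effects have to be weighed against each other.
Sb > Si: period and group pull opposite ways; the across-period shift dominates (2.05 vs 1.90).
C > Sb: period and group pull opposite ways; the down-group shift dominates (2.55 vs 2.05).
Cl > C: period and group pull opposite ways; the across-period shift dominates (3.16 vs 2.55).
Tabulated electronegativity (Pauling): C 2.55, Si 1.90, Cl 3.16, Sb 2.05.
The lowest Pauling electronegativity among these belongs to Si.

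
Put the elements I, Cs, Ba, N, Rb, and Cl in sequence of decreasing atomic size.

Cs > Rb > Ba > I > Cl > N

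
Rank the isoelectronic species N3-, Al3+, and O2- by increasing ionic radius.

All of these have 10 electrons, so size is governed by nuclear charge alone: the more protons, the stronger the pull on the same electron cloud, and the smaller the ion.
Nuclear charges: Al3+ (Z=13), O2- (Z=8), N3- (Z=7).
Smallest to largest: Al3+ < O2- < N3-.

Al3+ < O2- < N3-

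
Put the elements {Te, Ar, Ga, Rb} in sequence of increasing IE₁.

Ar is in period 3, group 18; Ga is in period 4, group 13; Rb is in period 5, group 1; Te is in period 5, group 16.
Removing the outermost electron gets harder across a period and easier down a group.
Here both period and group differ, so the two effects have to be weighed against each other.
Ga > Rb: relative to Rb, both the across-period and down-group shifts push Ga's first ionization energy up.
Te > Ga: period and group pull opposite ways; the across-period shift dominates (869 vs 579 kJ/mol).
Ar > Te: relative to Te, both the across-period and down-group shifts push Ar's first ionization energy up.
Tabulated first ionization energy (kJ/mol): Ar 1521, Ga 579, Rb 403, Te 869.
So from lowest to highest: Rb < Ga < Te < Ar.

Rb < Ga < Te < Ar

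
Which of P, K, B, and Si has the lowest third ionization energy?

P

After 2 electrons have been removed, what remains? P²⁺ still has 3 valence electrons; K²⁺ is already 1 electron into the core; B²⁺ still has 1 valence electron; Si²⁺ still has 2 valence electrons.
Core electrons are held far more tightly than valence electrons, so K tops the IE_3 order.
Valence configurations: P²⁺ [Ne]3s²3p¹, B²⁺ [He]2s¹, Si²⁺ [Ne]3s².
P²⁺ loses a lone 3p electron whereas Si²⁺ must break into a filled 3s² pair, so IE_3(Si) > IE_3(P) even though P has the higher nuclear charge.
Approximate IE_3 values (kJ/mol): P 2914, K 4420, B 3660, Si 3232.
Overall IE_3 order: P < Si < B < K.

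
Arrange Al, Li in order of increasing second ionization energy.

Al, Li

Consider each +1 ion: Al⁺ still has 2 valence electrons; Li⁺ is the bare [He] core.
Pulling an electron out of a noble-gas core costs far more than removing a remaining valence electron, so Li sits at the high end of IE_2.
Approximate IE_2 values (kJ/mol): Al 1817, Li 7298.
Putting it together, IE_2: Al < Li.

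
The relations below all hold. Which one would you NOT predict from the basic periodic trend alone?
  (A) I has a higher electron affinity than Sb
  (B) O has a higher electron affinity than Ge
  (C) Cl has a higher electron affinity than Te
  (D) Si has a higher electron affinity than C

The general trend: electron affinity increases across a period and decreases down a group.
(A) I (period 5, group 17) vs Sb (period 5, group 15): the stated order agrees with the simple trend.
(B) O (period 2, group 16) vs Ge (period 4, group 14): the stated order agrees with the simple trend.
(C) Cl (period 3, group 17) vs Te (period 5, group 16): the stated order agrees with the simple trend.
(D) Si (period 3, group 14) vs C (period 2, group 14): the stated order contradicts the simple trend.
The exception is (D): Si's larger, more diffuse 3p orbitals accept an added electron slightly more readily than C's compact 2p.

(D)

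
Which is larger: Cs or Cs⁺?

Forming Cs⁺ removes 1 electron from Cs. Fewer electrons for the same nuclear charge means less shielding and a higher Z_eff on the remaining electrons, and for main-group metals the entire outer shell is lost.
A cation is smaller than its parent atom: Cs⁺ < Cs.

Cs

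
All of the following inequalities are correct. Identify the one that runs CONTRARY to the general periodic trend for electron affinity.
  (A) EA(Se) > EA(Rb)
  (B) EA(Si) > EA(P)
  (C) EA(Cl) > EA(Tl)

The general trend: electron affinity increases across a period and decreases down a group.
(A) Se (period 4, group 16) vs Rb (period 5, group 1): the stated order agrees with the simple trend.
(B) Si (period 3, group 14) vs P (period 3, group 15): the stated order contradicts the simple trend.
(C) Cl (period 3, group 17) vs Tl (period 6, group 13): the stated order agrees with the simple trend.
The exception is (B): adding an electron to P's half-filled 3p³ is unfavourable, so Si (3p²) has the more exothermic EA.

(B)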